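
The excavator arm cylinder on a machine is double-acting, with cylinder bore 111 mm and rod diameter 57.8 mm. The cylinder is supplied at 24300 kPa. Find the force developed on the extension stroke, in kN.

Cap-side area A_cap = π/4 × (111 mm)² = 9677 mm^2
F = P × A_cap = 24300 kPa × A_cap

F ≈ 235 kN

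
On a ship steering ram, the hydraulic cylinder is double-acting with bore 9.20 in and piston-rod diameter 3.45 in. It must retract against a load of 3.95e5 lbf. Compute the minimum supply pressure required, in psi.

Rod-side annular area A_ann = π/4 × (9.20² − 3.45²) = 57.13 in^2
Retraction: pressure acts on the annular area.
P = F / A = 3.95e5 lbf / A

P ≈ 6910 psi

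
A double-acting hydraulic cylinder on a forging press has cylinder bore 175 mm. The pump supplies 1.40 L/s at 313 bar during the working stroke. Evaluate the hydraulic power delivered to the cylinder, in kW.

W ≈ 43.8 kW

Hydraulic power = P × Q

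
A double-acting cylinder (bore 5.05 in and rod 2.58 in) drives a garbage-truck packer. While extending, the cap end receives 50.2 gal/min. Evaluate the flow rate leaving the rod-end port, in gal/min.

Q_out ≈ 37.1 gal/min

Cap-side area A_cap = π/4 × (5.05 in)² = 20.03 in^2
Rod-side annular area A_ann = π/4 × (5.05² − 2.58²) = 14.80 in^2
Piston speed v = Q_in/A_cap; rod-end outflow Q_out = v × A_ann = Q_in × A_ann/A_cap.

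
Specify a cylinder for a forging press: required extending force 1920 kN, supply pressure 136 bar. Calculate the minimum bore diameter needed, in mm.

D ≈ 424 mm

Extension force acts on the full piston face: F = P × (π/4)D².
D = √(4F / (πP)) = √(4 × 1920 kN / (π × 136 bar))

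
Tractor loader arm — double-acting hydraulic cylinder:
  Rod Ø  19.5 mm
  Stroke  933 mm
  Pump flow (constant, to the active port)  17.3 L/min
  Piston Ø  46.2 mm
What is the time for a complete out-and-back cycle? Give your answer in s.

t ≈ 9.88 s

Cap-side area A_cap = π/4 × (46.2 mm)² = 1676 mm^2
Rod-side annular area A_ann = π/4 × (46.2² − 19.5²) = 1378 mm^2
t_ext = A_cap·L/Q = 5.425 s
t_ret = A_ann·L/Q = 4.458 s
t_cycle = t_ext + t_ret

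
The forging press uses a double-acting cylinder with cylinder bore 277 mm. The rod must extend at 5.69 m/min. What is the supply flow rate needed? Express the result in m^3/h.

Q ≈ 20.6 m^3/h

Cap-side area A_cap = π/4 × (277 mm)² = 60260 mm^2
Q = A × v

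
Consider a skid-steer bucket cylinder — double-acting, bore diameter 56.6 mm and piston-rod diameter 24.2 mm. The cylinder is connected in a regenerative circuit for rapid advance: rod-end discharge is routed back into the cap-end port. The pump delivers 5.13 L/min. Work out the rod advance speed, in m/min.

In regeneration the rod-end outflow joins the pump flow into the cap end, so the net volume the pump must supply per unit advance equals the rod cross-section area.
Rod cross-section A_rod = π/4 × (24.2 mm)² = 460.0 mm^2
v = Q_pump / A_rod

v ≈ 11.2 m/min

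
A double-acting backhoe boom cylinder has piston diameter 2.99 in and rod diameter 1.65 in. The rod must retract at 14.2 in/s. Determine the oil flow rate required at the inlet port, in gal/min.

Rod-side annular area A_ann = π/4 × (2.99² − 1.65²) = 4.883 in^2
Q = A × v

Q ≈ 18.0 gal/min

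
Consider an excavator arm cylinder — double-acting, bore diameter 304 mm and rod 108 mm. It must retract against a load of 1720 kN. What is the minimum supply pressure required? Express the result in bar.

P ≈ 271 bar

Rod-side annular area A_ann = π/4 × (304² − 108²) = 63420 mm^2
Retraction: pressure acts on the annular area.
P = F / A = 1720 kN / A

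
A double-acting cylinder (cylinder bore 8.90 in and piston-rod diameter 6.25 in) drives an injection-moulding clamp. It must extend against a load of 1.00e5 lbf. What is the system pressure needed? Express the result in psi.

P ≈ 1610 psi

Cap-side area A_cap = π/4 × (8.90 in)² = 62.21 in^2
P = F / A = 1.00e5 lbf / A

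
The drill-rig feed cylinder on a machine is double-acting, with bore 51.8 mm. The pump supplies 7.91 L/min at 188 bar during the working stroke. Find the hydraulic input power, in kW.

W ≈ 2.48 kW

Hydraulic power = P × Q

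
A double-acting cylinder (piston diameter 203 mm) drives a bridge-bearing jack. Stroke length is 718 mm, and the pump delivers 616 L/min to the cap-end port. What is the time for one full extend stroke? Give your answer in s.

Cap-side area A_cap = π/4 × (203 mm)² = 32370 mm^2
Swept volume V = A × L; t = V / Q = A·L / Q

t ≈ 2.26 s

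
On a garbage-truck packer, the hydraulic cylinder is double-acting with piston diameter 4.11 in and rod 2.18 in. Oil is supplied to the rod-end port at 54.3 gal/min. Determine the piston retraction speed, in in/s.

v ≈ 21.9 in/s

Rod-side annular area A_ann = π/4 × (4.11² − 2.18²) = 9.534 in^2
Flow into the rod-end port fills the annular volume.
v = Q / A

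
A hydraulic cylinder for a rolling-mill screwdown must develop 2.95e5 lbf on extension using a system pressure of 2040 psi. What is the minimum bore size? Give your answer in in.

D ≈ 13.6 in

Extension force acts on the full piston face: F = P × (π/4)D².
D = √(4F / (πP)) = √(4 × 2.95e5 lbf / (π × 2040 psi))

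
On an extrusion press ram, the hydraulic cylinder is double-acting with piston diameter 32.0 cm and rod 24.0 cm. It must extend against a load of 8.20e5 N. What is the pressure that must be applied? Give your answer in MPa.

P ≈ 10.2 MPa

Cap-side area A_cap = π/4 × (32.0 cm)² = 804.2 cm^2
P = F / A = 8.20e5 N / A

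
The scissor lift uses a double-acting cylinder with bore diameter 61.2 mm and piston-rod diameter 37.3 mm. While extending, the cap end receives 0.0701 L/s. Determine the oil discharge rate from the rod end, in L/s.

Cap-side area A_cap = π/4 × (61.2 mm)² = 2942 mm^2
Rod-side annular area A_ann = π/4 × (61.2² − 37.3²) = 1849 mm^2
Piston speed v = Q_in/A_cap; rod-end outflow Q_out = v × A_ann = Q_in × A_ann/A_cap.

Q_out ≈ 0.0441 L/s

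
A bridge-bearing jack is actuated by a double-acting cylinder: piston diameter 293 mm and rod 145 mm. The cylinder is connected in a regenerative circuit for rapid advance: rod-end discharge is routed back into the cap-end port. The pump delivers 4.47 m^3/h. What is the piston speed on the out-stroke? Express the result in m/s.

v ≈ 0.0752 m/s

In regeneration the rod-end outflow joins the pump flow into the cap end, so the net volume the pump must supply per unit advance equals the rod cross-section area.
Rod cross-section A_rod = π/4 × (145 mm)² = 16510 mm^2
v = Q_pump / A_rod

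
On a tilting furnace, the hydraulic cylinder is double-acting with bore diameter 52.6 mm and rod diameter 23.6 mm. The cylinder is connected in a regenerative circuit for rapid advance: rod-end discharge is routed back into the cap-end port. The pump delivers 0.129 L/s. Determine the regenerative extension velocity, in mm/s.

In regeneration the rod-end outflow joins the pump flow into the cap end, so the net volume the pump must supply per unit advance equals the rod cross-section area.
Rod cross-section A_rod = π/4 × (23.6 mm)² = 437.4 mm^2
v = Q_pump / A_rod

v ≈ 295 mm/s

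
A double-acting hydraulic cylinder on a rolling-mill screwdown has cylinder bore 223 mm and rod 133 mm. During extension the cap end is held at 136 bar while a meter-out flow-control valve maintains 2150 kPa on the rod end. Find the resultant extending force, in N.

F ≈ 4.77e5 N

Cap-side area A_cap = π/4 × (223 mm)² = 39060 mm^2
Rod-side annular area A_ann = π/4 × (223² − 133²) = 25160 mm^2
Net thrust = P_cap·A_cap − P_rod·A_ann = 5.312e5 N − 54100 N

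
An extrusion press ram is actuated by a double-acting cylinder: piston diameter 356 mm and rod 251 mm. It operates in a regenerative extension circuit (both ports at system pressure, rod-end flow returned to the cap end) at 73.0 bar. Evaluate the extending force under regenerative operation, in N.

With equal pressure on both faces, forces on the annular region cancel; the net push is pressure × rod cross-section.
Rod cross-section A_rod = π/4 × (251 mm)² = 49480 mm^2
F = P × A_rod

F ≈ 3.61e5 N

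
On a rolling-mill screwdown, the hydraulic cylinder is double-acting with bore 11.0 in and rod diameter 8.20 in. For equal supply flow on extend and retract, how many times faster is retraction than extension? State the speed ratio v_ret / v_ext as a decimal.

Cap-side area A_cap = π/4 × (11.0 in)² = 95.03 in^2
Rod-side annular area A_ann = π/4 × (11.0² − 8.20²) = 42.22 in^2
For equal Q, v ∝ 1/A, so v_ret/v_ext = A_cap/A_ann.

v_ret/v_ext ≈ 2.25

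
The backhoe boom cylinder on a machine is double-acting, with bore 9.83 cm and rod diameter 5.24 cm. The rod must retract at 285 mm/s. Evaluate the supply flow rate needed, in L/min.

Rod-side annular area A_ann = π/4 × (9.83² − 5.24²) = 54.33 cm^2
Q = A × v

Q ≈ 92.9 L/min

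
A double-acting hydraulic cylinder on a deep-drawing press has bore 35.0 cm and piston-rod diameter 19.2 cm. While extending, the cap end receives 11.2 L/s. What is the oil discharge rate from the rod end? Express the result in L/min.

Q_out ≈ 470 L/min

Cap-side area A_cap = π/4 × (35.0 cm)² = 962.1 cm^2
Rod-side annular area A_ann = π/4 × (35.0² − 19.2²) = 672.6 cm^2
Piston speed v = Q_in/A_cap; rod-end outflow Q_out = v × A_ann = Q_in × A_ann/A_cap.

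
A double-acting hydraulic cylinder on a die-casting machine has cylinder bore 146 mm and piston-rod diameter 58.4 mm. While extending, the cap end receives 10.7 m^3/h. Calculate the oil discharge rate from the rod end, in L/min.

Cap-side area A_cap = π/4 × (146 mm)² = 16740 mm^2
Rod-side annular area A_ann = π/4 × (146² − 58.4²) = 14060 mm^2
Piston speed v = Q_in/A_cap; rod-end outflow Q_out = v × A_ann = Q_in × A_ann/A_cap.

Q_out ≈ 150 L/min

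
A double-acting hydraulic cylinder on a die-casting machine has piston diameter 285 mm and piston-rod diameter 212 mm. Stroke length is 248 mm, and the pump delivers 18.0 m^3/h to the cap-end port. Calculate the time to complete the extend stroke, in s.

t ≈ 3.16 s

Cap-side area A_cap = π/4 × (285 mm)² = 63790 mm^2
Swept volume V = A × L; t = V / Q = A·L / Q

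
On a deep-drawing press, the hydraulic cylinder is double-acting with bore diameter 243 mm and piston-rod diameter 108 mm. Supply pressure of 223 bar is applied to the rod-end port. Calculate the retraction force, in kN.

F ≈ 830 kN

Rod-side annular area A_ann = π/4 × (243² − 108²) = 37220 mm^2
On retraction the pressure acts on the annular area (bore minus rod).
F = P × A_ann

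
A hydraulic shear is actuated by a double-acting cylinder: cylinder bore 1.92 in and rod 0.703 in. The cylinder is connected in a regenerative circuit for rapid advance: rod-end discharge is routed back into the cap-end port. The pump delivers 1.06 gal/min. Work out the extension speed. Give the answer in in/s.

In regeneration the rod-end outflow joins the pump flow into the cap end, so the net volume the pump must supply per unit advance equals the rod cross-section area.
Rod cross-section A_rod = π/4 × (0.703 in)² = 0.3882 in^2
v = Q_pump / A_rod

v ≈ 10.5 in/s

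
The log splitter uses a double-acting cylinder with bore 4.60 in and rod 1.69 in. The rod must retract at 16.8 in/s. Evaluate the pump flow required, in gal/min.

Rod-side annular area A_ann = π/4 × (4.60² − 1.69²) = 14.38 in^2
Q = A × v

Q ≈ 62.7 gal/min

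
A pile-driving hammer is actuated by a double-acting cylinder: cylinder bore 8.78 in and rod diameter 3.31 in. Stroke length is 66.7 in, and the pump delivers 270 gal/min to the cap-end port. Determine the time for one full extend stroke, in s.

t ≈ 3.88 s

Cap-side area A_cap = π/4 × (8.78 in)² = 60.55 in^2
Swept volume V = A × L; t = V / Q = A·L / Q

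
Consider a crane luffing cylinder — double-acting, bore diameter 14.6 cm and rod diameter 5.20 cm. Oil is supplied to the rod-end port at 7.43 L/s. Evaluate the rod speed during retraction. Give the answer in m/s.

v ≈ 0.508 m/s

Rod-side annular area A_ann = π/4 × (14.6² − 5.20²) = 146.2 cm^2
Flow into the rod-end port fills the annular volume.
v = Q / A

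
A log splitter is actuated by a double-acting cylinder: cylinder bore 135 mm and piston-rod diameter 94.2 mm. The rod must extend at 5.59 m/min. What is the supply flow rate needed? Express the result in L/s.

Cap-side area A_cap = π/4 × (135 mm)² = 14310 mm^2
Q = A × v

Q ≈ 1.33 L/s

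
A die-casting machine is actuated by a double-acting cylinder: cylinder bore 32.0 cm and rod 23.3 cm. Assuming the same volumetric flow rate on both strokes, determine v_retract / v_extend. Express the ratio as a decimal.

v_ret/v_ext ≈ 2.13

Cap-side area A_cap = π/4 × (32.0 cm)² = 804.2 cm^2
Rod-side annular area A_ann = π/4 × (32.0² − 23.3²) = 377.9 cm^2
For equal Q, v ∝ 1/A, so v_ret/v_ext = A_cap/A_ann.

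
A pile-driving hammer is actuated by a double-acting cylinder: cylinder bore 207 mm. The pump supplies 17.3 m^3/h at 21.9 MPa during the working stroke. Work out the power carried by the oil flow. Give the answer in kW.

W ≈ 105 kW

Hydraulic power = P × Q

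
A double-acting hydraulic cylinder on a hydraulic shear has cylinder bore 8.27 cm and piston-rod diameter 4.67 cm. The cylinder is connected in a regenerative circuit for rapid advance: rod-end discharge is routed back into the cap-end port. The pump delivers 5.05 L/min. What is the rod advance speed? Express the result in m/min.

v ≈ 2.95 m/min

In regeneration the rod-end outflow joins the pump flow into the cap end, so the net volume the pump must supply per unit advance equals the rod cross-section area.
Rod cross-section A_rod = π/4 × (4.67 cm)² = 17.13 cm^2
v = Q_pump / A_rod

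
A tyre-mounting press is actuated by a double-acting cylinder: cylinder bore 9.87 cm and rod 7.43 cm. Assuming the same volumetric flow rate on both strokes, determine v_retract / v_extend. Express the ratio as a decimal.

v_ret/v_ext ≈ 2.31

Cap-side area A_cap = π/4 × (9.87 cm)² = 76.51 cm^2
Rod-side annular area A_ann = π/4 × (9.87² − 7.43²) = 33.15 cm^2
For equal Q, v ∝ 1/A, so v_ret/v_ext = A_cap/A_ann.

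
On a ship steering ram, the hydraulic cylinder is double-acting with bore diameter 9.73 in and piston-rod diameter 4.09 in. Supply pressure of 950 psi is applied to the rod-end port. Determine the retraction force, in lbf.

Rod-side annular area A_ann = π/4 × (9.73² − 4.09²) = 61.22 in^2
On retraction the pressure acts on the annular area (bore minus rod).
F = P × A_ann

F ≈ 58200 lbf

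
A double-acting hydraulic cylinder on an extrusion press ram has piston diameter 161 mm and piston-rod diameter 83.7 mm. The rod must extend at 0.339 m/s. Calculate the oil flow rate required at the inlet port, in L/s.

Cap-side area A_cap = π/4 × (161 mm)² = 20360 mm^2
Q = A × v

Q ≈ 6.90 L/s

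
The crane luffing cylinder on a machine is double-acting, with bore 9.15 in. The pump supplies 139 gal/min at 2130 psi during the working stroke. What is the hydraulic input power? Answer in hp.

W ≈ 173 hp

Hydraulic power = P × Q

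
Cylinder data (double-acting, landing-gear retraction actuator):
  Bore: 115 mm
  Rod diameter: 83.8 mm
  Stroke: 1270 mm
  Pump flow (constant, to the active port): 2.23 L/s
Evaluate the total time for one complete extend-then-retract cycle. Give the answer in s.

Cap-side area A_cap = π/4 × (115 mm)² = 10390 mm^2
Rod-side annular area A_ann = π/4 × (115² − 83.8²) = 4871 mm^2
t_ext = A_cap·L/Q = 5.915 s
t_ret = A_ann·L/Q = 2.774 s
t_cycle = t_ext + t_ret

t ≈ 8.69 s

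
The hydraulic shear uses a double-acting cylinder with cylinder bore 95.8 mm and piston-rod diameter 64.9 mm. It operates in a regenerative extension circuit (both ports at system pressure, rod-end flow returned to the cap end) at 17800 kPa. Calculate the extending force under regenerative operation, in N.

F ≈ 58900 N

With equal pressure on both faces, forces on the annular region cancel; the net push is pressure × rod cross-section.
Rod cross-section A_rod = π/4 × (64.9 mm)² = 3308 mm^2
F = P × A_rod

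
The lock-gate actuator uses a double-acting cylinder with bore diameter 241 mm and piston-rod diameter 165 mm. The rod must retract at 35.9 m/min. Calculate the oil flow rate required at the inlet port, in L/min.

Rod-side annular area A_ann = π/4 × (241² − 165²) = 24230 mm^2
Q = A × v

Q ≈ 870 L/min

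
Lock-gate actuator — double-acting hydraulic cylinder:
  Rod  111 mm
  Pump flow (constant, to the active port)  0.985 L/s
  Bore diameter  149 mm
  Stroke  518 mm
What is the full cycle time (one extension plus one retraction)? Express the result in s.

Cap-side area A_cap = π/4 × (149 mm)² = 17440 mm^2
Rod-side annular area A_ann = π/4 × (149² − 111²) = 7760 mm^2
t_ext = A_cap·L/Q = 9.170 s
t_ret = A_ann·L/Q = 4.081 s
t_cycle = t_ext + t_ret

t ≈ 13.3 s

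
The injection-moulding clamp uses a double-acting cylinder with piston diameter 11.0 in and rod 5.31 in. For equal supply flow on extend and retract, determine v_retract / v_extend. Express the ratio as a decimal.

v_ret/v_ext ≈ 1.30

Cap-side area A_cap = π/4 × (11.0 in)² = 95.03 in^2
Rod-side annular area A_ann = π/4 × (11.0² − 5.31²) = 72.89 in^2
For equal Q, v ∝ 1/A, so v_ret/v_ext = A_cap/A_ann.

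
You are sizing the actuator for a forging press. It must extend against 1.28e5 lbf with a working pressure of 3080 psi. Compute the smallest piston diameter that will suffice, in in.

Extension force acts on the full piston face: F = P × (π/4)D².
D = √(4F / (πP)) = √(4 × 1.28e5 lbf / (π × 3080 psi))

D ≈ 7.27 in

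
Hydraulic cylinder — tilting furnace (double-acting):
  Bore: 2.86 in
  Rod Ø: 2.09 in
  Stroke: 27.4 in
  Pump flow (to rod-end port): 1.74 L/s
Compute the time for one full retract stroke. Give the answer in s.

Rod-side annular area A_ann = π/4 × (2.86² − 2.09²) = 2.994 in^2
Swept volume V = A × L; t = V / Q = A·L / Q

t ≈ 0.772 s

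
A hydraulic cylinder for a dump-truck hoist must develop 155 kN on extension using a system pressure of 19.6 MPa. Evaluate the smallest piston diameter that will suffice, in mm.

D ≈ 100 mm

Extension force acts on the full piston face: F = P × (π/4)D².
D = √(4F / (πP)) = √(4 × 155 kN / (π × 19.6 MPa))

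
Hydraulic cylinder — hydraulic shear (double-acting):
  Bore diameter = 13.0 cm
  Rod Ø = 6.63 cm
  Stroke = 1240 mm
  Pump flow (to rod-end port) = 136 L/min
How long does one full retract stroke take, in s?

Rod-side annular area A_ann = π/4 × (13.0² − 6.63²) = 98.21 cm^2
Swept volume V = A × L; t = V / Q = A·L / Q

t ≈ 5.37 s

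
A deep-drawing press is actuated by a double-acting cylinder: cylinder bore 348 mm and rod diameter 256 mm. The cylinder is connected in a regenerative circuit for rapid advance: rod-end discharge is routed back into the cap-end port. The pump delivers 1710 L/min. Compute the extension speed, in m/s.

v ≈ 0.554 m/s

In regeneration the rod-end outflow joins the pump flow into the cap end, so the net volume the pump must supply per unit advance equals the rod cross-section area.
Rod cross-section A_rod = π/4 × (256 mm)² = 51470 mm^2
v = Q_pump / A_rod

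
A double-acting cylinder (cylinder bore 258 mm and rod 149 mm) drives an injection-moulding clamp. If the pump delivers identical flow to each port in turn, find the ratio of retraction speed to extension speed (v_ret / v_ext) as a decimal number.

Cap-side area A_cap = π/4 × (258 mm)² = 52280 mm^2
Rod-side annular area A_ann = π/4 × (258² − 149²) = 34840 mm^2
For equal Q, v ∝ 1/A, so v_ret/v_ext = A_cap/A_ann.

v_ret/v_ext ≈ 1.50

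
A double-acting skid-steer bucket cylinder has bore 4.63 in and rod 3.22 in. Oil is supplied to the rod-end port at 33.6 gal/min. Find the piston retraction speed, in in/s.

v ≈ 14.9 in/s

Rod-side annular area A_ann = π/4 × (4.63² − 3.22²) = 8.693 in^2
Flow into the rod-end port fills the annular volume.
v = Q / A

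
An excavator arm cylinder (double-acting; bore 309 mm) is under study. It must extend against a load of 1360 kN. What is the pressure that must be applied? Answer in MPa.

Cap-side area A_cap = π/4 × (309 mm)² = 74990 mm^2
P = F / A = 1360 kN / A

P ≈ 18.1 MPa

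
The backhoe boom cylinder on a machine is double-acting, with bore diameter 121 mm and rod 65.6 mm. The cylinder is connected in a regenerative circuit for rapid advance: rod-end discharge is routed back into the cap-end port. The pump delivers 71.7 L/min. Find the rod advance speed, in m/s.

In regeneration the rod-end outflow joins the pump flow into the cap end, so the net volume the pump must supply per unit advance equals the rod cross-section area.
Rod cross-section A_rod = π/4 × (65.6 mm)² = 3380 mm^2
v = Q_pump / A_rod

v ≈ 0.354 m/s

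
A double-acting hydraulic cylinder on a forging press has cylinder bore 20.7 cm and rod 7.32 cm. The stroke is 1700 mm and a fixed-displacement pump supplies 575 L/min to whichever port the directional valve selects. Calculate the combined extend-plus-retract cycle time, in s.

t ≈ 11.2 s

Cap-side area A_cap = π/4 × (20.7 cm)² = 336.5 cm^2
Rod-side annular area A_ann = π/4 × (20.7² − 7.32²) = 294.5 cm^2
t_ext = A_cap·L/Q = 5.970 s
t_ret = A_ann·L/Q = 5.223 s
t_cycle = t_ext + t_ret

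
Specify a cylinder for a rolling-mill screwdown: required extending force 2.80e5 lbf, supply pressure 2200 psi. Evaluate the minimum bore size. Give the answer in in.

Extension force acts on the full piston face: F = P × (π/4)D².
D = √(4F / (πP)) = √(4 × 2.80e5 lbf / (π × 2200 psi))

D ≈ 12.7 in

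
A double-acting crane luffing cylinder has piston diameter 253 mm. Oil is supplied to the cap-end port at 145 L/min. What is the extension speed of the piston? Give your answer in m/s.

v ≈ 0.0481 m/s

Cap-side area A_cap = π/4 × (253 mm)² = 50270 mm^2
v = Q / A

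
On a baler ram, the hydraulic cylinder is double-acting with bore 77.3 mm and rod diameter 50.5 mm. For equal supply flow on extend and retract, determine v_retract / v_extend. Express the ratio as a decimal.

v_ret/v_ext ≈ 1.74

Cap-side area A_cap = π/4 × (77.3 mm)² = 4693 mm^2
Rod-side annular area A_ann = π/4 × (77.3² − 50.5²) = 2690 mm^2
For equal Q, v ∝ 1/A, so v_ret/v_ext = A_cap/A_ann.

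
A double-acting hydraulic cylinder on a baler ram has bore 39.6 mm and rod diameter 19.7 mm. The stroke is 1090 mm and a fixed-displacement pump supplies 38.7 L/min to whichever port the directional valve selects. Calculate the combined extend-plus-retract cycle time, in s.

t ≈ 3.65 s

Cap-side area A_cap = π/4 × (39.6 mm)² = 1232 mm^2
Rod-side annular area A_ann = π/4 × (39.6² − 19.7²) = 926.8 mm^2
t_ext = A_cap·L/Q = 2.081 s
t_ret = A_ann·L/Q = 1.566 s
t_cycle = t_ext + t_ret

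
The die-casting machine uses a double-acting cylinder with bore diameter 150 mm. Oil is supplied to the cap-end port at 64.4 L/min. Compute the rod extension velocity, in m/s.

v ≈ 0.0607 m/s

Cap-side area A_cap = π/4 × (150 mm)² = 17670 mm^2
v = Q / A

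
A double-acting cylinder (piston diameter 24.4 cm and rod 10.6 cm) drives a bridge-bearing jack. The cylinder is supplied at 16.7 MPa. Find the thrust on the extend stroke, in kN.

Cap-side area A_cap = π/4 × (24.4 cm)² = 467.6 cm^2
F = P × A_cap = 16.7 MPa × A_cap

F ≈ 781 kN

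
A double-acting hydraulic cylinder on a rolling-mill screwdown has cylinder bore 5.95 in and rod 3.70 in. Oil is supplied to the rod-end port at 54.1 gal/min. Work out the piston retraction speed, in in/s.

Rod-side annular area A_ann = π/4 × (5.95² − 3.70²) = 17.05 in^2
Flow into the rod-end port fills the annular volume.
v = Q / A

v ≈ 12.2 in/s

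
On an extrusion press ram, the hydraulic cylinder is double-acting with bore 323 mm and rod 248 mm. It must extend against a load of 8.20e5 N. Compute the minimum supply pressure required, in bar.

P ≈ 100 bar

Cap-side area A_cap = π/4 × (323 mm)² = 81940 mm^2
P = F / A = 8.20e5 N / A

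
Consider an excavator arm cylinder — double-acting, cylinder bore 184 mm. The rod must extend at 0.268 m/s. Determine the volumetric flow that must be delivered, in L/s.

Cap-side area A_cap = π/4 × (184 mm)² = 26590 mm^2
Q = A × v

Q ≈ 7.13 L/s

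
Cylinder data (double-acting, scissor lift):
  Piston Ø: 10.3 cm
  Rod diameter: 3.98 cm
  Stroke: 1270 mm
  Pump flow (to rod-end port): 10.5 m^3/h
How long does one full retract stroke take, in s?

Rod-side annular area A_ann = π/4 × (10.3² − 3.98²) = 70.88 cm^2
Swept volume V = A × L; t = V / Q = A·L / Q

t ≈ 3.09 s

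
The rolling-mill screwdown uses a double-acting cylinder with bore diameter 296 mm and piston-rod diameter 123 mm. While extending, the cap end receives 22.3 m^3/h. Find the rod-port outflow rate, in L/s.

Cap-side area A_cap = π/4 × (296 mm)² = 68810 mm^2
Rod-side annular area A_ann = π/4 × (296² − 123²) = 56930 mm^2
Piston speed v = Q_in/A_cap; rod-end outflow Q_out = v × A_ann = Q_in × A_ann/A_cap.

Q_out ≈ 5.12 L/s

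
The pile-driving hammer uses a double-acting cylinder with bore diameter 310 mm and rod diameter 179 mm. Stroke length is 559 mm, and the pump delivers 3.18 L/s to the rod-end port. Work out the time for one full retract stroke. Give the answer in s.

Rod-side annular area A_ann = π/4 × (310² − 179²) = 50310 mm^2
Swept volume V = A × L; t = V / Q = A·L / Q

t ≈ 8.84 s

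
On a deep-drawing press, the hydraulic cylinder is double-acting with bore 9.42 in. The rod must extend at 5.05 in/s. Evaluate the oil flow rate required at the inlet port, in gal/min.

Q ≈ 91.4 gal/min

Cap-side area A_cap = π/4 × (9.42 in)² = 69.69 in^2
Q = A × v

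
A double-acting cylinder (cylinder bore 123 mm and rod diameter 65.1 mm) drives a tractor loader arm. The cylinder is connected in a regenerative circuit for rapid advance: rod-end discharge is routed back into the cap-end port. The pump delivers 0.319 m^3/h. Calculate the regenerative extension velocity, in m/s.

v ≈ 0.0266 m/s

In regeneration the rod-end outflow joins the pump flow into the cap end, so the net volume the pump must supply per unit advance equals the rod cross-section area.
Rod cross-section A_rod = π/4 × (65.1 mm)² = 3329 mm^2
v = Q_pump / A_rod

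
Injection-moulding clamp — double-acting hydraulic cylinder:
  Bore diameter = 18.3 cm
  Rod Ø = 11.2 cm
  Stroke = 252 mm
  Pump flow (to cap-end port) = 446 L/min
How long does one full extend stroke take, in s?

t ≈ 0.892 s

Cap-side area A_cap = π/4 × (18.3 cm)² = 263.0 cm^2
Swept volume V = A × L; t = V / Q = A·L / Q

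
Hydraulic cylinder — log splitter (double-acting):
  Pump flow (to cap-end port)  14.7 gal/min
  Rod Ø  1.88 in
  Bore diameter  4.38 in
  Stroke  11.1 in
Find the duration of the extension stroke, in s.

Cap-side area A_cap = π/4 × (4.38 in)² = 15.07 in^2
Swept volume V = A × L; t = V / Q = A·L / Q

t ≈ 2.96 s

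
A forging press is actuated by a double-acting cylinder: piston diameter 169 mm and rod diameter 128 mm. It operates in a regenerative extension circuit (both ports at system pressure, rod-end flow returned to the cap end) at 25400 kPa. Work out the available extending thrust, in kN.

F ≈ 327 kN

With equal pressure on both faces, forces on the annular region cancel; the net push is pressure × rod cross-section.
Rod cross-section A_rod = π/4 × (128 mm)² = 12870 mm^2
F = P × A_rod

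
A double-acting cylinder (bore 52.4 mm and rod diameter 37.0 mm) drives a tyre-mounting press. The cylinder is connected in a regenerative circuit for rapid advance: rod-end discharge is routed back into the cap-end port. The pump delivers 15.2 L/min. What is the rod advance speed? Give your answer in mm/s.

v ≈ 236 mm/s

In regeneration the rod-end outflow joins the pump flow into the cap end, so the net volume the pump must supply per unit advance equals the rod cross-section area.
Rod cross-section A_rod = π/4 × (37.0 mm)² = 1075 mm^2
v = Q_pump / A_rod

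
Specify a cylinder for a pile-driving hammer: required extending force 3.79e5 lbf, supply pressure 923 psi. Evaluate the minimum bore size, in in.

Extension force acts on the full piston face: F = P × (π/4)D².
D = √(4F / (πP)) = √(4 × 3.79e5 lbf / (π × 923 psi))

D ≈ 22.9 in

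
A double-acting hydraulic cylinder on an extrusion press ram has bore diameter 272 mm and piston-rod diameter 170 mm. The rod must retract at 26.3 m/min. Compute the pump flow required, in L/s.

Q ≈ 15.5 L/s

Rod-side annular area A_ann = π/4 × (272² − 170²) = 35410 mm^2
Q = A × v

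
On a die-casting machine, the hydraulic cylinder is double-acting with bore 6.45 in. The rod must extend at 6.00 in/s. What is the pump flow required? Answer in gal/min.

Q ≈ 50.9 gal/min

Cap-side area A_cap = π/4 × (6.45 in)² = 32.67 in^2
Q = A × v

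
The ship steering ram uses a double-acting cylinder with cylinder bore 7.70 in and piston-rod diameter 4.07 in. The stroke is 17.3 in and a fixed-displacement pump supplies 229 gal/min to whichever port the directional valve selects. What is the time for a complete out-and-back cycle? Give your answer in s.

t ≈ 1.57 s

Cap-side area A_cap = π/4 × (7.70 in)² = 46.57 in^2
Rod-side annular area A_ann = π/4 × (7.70² − 4.07²) = 33.56 in^2
t_ext = A_cap·L/Q = 0.9137 s
t_ret = A_ann·L/Q = 0.6585 s
t_cycle = t_ext + t_ret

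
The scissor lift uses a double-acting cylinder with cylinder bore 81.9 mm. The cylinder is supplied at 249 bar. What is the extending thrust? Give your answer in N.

Cap-side area A_cap = π/4 × (81.9 mm)² = 5268 mm^2
F = P × A_cap = 249 bar × A_cap

F ≈ 1.31e5 N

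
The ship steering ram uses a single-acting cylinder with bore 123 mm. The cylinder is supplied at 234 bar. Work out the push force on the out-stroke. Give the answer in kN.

F ≈ 278 kN

Cap-side area A_cap = π/4 × (123 mm)² = 11880 mm^2
F = P × A_cap = 234 bar × A_cap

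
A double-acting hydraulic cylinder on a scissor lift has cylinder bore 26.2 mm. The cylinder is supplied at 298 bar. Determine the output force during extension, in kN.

Cap-side area A_cap = π/4 × (26.2 mm)² = 539.1 mm^2
F = P × A_cap = 298 bar × A_cap

F ≈ 16.1 kN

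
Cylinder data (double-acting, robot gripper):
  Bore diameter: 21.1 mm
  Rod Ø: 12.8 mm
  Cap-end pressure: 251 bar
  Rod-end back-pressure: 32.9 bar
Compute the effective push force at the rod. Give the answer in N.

Cap-side area A_cap = π/4 × (21.1 mm)² = 349.7 mm^2
Rod-side annular area A_ann = π/4 × (21.1² − 12.8²) = 221.0 mm^2
Net thrust = P_cap·A_cap − P_rod·A_ann = 8777 N − 727.0 N

F ≈ 8050 N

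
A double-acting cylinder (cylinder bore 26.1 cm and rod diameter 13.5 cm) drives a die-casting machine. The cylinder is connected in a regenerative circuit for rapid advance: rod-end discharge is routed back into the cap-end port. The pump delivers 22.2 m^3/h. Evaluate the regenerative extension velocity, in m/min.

v ≈ 25.8 m/min

In regeneration the rod-end outflow joins the pump flow into the cap end, so the net volume the pump must supply per unit advance equals the rod cross-section area.
Rod cross-section A_rod = π/4 × (13.5 cm)² = 143.1 cm^2
v = Q_pump / A_rod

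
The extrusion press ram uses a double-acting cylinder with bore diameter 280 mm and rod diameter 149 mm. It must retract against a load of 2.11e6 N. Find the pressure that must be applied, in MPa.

Rod-side annular area A_ann = π/4 × (280² − 149²) = 44140 mm^2
Retraction: pressure acts on the annular area.
P = F / A = 2.11e6 N / A

P ≈ 47.8 MPa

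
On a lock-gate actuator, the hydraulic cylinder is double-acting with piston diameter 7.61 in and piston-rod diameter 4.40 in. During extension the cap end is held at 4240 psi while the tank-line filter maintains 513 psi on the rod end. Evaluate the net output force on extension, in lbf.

Cap-side area A_cap = π/4 × (7.61 in)² = 45.48 in^2
Rod-side annular area A_ann = π/4 × (7.61² − 4.40²) = 30.28 in^2
Net thrust = P_cap·A_cap − P_rod·A_ann = 1.929e5 lbf − 15530 lbf

F ≈ 1.77e5 lbf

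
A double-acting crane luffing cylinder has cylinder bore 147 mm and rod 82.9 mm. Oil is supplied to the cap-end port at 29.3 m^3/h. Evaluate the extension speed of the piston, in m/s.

Cap-side area A_cap = π/4 × (147 mm)² = 16970 mm^2
v = Q / A

v ≈ 0.480 m/s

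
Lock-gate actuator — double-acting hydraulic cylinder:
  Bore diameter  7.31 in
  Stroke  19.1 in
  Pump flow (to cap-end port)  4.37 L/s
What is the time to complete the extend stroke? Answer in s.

t ≈ 3.01 s

Cap-side area A_cap = π/4 × (7.31 in)² = 41.97 in^2
Swept volume V = A × L; t = V / Q = A·L / Q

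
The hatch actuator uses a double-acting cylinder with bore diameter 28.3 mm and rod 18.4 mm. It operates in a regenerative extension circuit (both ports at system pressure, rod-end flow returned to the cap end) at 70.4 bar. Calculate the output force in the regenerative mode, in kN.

With equal pressure on both faces, forces on the annular region cancel; the net push is pressure × rod cross-section.
Rod cross-section A_rod = π/4 × (18.4 mm)² = 265.9 mm^2
F = P × A_rod

F ≈ 1.87 kN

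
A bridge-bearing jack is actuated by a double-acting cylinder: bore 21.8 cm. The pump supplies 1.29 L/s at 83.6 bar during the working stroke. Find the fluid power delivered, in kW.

W ≈ 10.8 kW

Hydraulic power = P × Q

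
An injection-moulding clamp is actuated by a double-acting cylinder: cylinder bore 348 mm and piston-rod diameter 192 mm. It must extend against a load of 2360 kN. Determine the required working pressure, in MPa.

Cap-side area A_cap = π/4 × (348 mm)² = 95110 mm^2
P = F / A = 2360 kN / A

P ≈ 24.8 MPa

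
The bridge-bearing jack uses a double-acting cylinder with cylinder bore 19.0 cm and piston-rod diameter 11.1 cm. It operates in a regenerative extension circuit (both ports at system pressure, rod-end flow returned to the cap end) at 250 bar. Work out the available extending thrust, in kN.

With equal pressure on both faces, forces on the annular region cancel; the net push is pressure × rod cross-section.
Rod cross-section A_rod = π/4 × (11.1 cm)² = 96.77 cm^2
F = P × A_rod

F ≈ 242 kN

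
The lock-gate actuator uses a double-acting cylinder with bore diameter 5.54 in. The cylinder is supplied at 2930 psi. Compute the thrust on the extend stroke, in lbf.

F ≈ 70600 lbf

Cap-side area A_cap = π/4 × (5.54 in)² = 24.11 in^2
F = P × A_cap = 2930 psi × A_cap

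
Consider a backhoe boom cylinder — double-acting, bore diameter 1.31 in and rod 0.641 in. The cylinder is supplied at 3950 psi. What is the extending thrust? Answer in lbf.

Cap-side area A_cap = π/4 × (1.31 in)² = 1.348 in^2
F = P × A_cap = 3950 psi × A_cap

F ≈ 5320 lbf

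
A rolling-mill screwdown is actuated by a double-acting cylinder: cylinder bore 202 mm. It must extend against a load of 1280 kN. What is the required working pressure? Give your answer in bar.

P ≈ 399 bar

Cap-side area A_cap = π/4 × (202 mm)² = 32050 mm^2
P = F / A = 1280 kN / A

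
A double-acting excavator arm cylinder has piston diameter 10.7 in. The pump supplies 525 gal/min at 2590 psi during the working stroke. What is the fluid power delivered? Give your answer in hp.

W ≈ 793 hp

Hydraulic power = P × Q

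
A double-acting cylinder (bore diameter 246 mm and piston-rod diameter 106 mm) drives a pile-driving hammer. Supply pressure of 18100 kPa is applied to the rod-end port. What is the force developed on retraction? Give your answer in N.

Rod-side annular area A_ann = π/4 × (246² − 106²) = 38700 mm^2
On retraction the pressure acts on the annular area (bore minus rod).
F = P × A_ann

F ≈ 7.01e5 N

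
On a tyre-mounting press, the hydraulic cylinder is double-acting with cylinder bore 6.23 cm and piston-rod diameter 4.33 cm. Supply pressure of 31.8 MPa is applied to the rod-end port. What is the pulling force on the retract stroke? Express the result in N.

F ≈ 50100 N

Rod-side annular area A_ann = π/4 × (6.23² − 4.33²) = 15.76 cm^2
On retraction the pressure acts on the annular area (bore minus rod).
F = P × A_ann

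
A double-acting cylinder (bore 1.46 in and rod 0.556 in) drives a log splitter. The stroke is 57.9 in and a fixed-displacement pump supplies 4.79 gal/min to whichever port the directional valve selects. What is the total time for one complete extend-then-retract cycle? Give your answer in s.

t ≈ 9.75 s

Cap-side area A_cap = π/4 × (1.46 in)² = 1.674 in^2
Rod-side annular area A_ann = π/4 × (1.46² − 0.556²) = 1.431 in^2
t_ext = A_cap·L/Q = 5.256 s
t_ret = A_ann·L/Q = 4.494 s
t_cycle = t_ext + t_ret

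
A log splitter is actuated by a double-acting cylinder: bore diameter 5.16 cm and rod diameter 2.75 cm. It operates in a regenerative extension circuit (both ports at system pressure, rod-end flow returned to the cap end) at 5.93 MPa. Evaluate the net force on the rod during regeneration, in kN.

F ≈ 3.52 kN

With equal pressure on both faces, forces on the annular region cancel; the net push is pressure × rod cross-section.
Rod cross-section A_rod = π/4 × (2.75 cm)² = 5.940 cm^2
F = P × A_rod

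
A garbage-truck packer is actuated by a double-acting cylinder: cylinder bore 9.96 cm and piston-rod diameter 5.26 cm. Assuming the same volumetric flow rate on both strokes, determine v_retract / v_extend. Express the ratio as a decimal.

Cap-side area A_cap = π/4 × (9.96 cm)² = 77.91 cm^2
Rod-side annular area A_ann = π/4 × (9.96² − 5.26²) = 56.18 cm^2
For equal Q, v ∝ 1/A, so v_ret/v_ext = A_cap/A_ann.

v_ret/v_ext ≈ 1.39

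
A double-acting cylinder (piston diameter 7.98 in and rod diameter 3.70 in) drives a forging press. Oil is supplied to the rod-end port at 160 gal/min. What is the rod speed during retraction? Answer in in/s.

v ≈ 15.7 in/s

Rod-side annular area A_ann = π/4 × (7.98² − 3.70²) = 39.26 in^2
Flow into the rod-end port fills the annular volume.
v = Q / A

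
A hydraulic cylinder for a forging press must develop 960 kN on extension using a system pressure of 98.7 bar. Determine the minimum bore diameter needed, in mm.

D ≈ 352 mm

Extension force acts on the full piston face: F = P × (π/4)D².
D = √(4F / (πP)) = √(4 × 960 kN / (π × 98.7 bar))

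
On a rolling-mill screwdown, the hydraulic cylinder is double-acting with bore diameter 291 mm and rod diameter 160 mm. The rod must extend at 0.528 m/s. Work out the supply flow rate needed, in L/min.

Cap-side area A_cap = π/4 × (291 mm)² = 66510 mm^2
Q = A × v

Q ≈ 2110 L/min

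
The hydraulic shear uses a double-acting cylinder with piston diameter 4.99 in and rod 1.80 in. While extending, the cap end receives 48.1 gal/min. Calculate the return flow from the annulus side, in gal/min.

Q_out ≈ 41.8 gal/min

Cap-side area A_cap = π/4 × (4.99 in)² = 19.56 in^2
Rod-side annular area A_ann = π/4 × (4.99² − 1.80²) = 17.01 in^2
Piston speed v = Q_in/A_cap; rod-end outflow Q_out = v × A_ann = Q_in × A_ann/A_cap.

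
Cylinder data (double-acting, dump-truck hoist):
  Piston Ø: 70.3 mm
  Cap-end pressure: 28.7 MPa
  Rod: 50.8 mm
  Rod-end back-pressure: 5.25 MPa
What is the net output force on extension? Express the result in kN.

Cap-side area A_cap = π/4 × (70.3 mm)² = 3882 mm^2
Rod-side annular area A_ann = π/4 × (70.3² − 50.8²) = 1855 mm^2
Net thrust = P_cap·A_cap − P_rod·A_ann = 111.4 kN − 9.737 kN

F ≈ 102 kN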